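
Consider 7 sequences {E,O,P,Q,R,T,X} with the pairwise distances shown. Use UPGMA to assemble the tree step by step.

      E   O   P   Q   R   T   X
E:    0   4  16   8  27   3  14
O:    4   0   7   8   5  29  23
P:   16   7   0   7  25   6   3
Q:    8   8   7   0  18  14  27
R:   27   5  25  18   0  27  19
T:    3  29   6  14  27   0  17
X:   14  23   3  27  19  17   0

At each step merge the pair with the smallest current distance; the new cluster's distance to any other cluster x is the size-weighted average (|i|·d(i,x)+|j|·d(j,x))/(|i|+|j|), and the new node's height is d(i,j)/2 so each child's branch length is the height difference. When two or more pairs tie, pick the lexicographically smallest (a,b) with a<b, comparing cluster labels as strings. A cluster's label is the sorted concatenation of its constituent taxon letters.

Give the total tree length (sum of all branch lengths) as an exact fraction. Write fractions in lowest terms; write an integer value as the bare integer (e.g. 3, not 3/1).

739/20

step 1: merge (E,T) at d=3; branch lengths E→3/2, T→3/2; new cluster ET
  updated: d(ET,O)=33/2, d(ET,P)=11, d(ET,Q)=11, d(ET,R)=27, d(ET,X)=31/2
step 2: merge (P,X) at d=3; branch lengths P→3/2, X→3/2; new cluster PX
  updated: d(ET,PX)=53/4, d(O,PX)=15, d(PX,Q)=17, d(PX,R)=22
step 3: merge (O,R) at d=5; branch lengths O→5/2, R→5/2; new cluster OR
  updated: d(ET,OR)=87/4, d(OR,PX)=37/2, d(OR,Q)=13
step 4: merge (ET,Q) at d=11; branch lengths ET→4, Q→11/2; new cluster EQT
  updated: d(EQT,OR)=113/6, d(EQT,PX)=29/2
step 5: merge (EQT,PX) at d=29/2; branch lengths EQT→7/4, PX→23/4; new cluster EPQTX
  updated: d(EPQTX,OR)=187/10
step 6: merge (EPQTX,OR) at d=187/10; branch lengths EPQTX→21/10, OR→137/20; new cluster EOPQRTX
final tree: ((((E:3/2,T:3/2):4,Q:11/2):7/4,(P:3/2,X:3/2):23/4):21/10,(O:5/2,R:5/2):137/20)
total length: 739/20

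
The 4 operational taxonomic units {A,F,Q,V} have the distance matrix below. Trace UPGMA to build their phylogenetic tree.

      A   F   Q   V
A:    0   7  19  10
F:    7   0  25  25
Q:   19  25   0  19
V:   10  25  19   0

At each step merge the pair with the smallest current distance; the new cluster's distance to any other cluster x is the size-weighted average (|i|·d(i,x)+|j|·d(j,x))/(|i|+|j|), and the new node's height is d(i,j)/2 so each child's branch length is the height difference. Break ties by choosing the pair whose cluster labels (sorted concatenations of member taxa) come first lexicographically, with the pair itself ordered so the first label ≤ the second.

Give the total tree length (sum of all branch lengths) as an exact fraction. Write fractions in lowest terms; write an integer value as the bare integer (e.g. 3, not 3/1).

133/4

step 1: merge (A,F) at d=7; branch lengths A→7/2, F→7/2; new cluster AF
  updated: d(AF,Q)=22, d(AF,V)=35/2
step 2: merge (AF,V) at d=35/2; branch lengths AF→21/4, V→35/4; new cluster AFV
  updated: d(AFV,Q)=21
step 3: merge (AFV,Q) at d=21; branch lengths AFV→7/4, Q→21/2; new cluster AFQV
final tree: (((A:7/2,F:7/2):21/4,V:35/4):7/4,Q:21/2)
total length: 133/4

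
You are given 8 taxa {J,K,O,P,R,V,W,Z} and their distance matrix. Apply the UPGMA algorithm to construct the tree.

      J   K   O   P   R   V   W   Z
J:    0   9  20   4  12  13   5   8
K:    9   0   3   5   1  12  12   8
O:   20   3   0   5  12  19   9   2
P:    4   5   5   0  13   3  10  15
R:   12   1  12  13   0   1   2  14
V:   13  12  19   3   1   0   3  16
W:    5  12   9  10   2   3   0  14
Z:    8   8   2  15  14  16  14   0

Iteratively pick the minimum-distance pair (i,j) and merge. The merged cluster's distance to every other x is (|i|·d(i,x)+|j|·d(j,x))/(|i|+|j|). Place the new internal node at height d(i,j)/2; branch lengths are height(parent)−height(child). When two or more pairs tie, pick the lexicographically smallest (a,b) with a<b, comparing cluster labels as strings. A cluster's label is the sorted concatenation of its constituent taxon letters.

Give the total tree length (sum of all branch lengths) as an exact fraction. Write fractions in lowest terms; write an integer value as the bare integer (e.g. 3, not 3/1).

607/24

iteration 1: select K,R (d=1); attach at lengths (1/2, 1/2); label the merged cluster KR
  updated: d(J,KR)=21/2, d(KR,O)=15/2, d(KR,P)=9, d(KR,V)=13/2, d(KR,W)=7, d(KR,Z)=11
iteration 2: select O,Z (d=2); attach at lengths (1, 1); label the merged cluster OZ
  updated: d(J,OZ)=14, d(KR,OZ)=37/4, d(OZ,P)=10, d(OZ,V)=35/2, d(OZ,W)=23/2
iteration 3: select P,V (d=3); attach at lengths (3/2, 3/2); label the merged cluster PV
  updated: d(J,PV)=17/2, d(KR,PV)=31/4, d(OZ,PV)=55/4, d(PV,W)=13/2
iteration 4: select J,W (d=5); attach at lengths (5/2, 5/2); label the merged cluster JW
  updated: d(JW,KR)=35/4, d(JW,OZ)=51/4, d(JW,PV)=15/2
iteration 5: select JW,PV (d=15/2); attach at lengths (5/4, 9/4); label the merged cluster JPVW
  updated: d(JPVW,KR)=33/4, d(JPVW,OZ)=53/4
iteration 6: select JPVW,KR (d=33/4); attach at lengths (3/8, 29/8); label the merged cluster JKPRVW
  updated: d(JKPRVW,OZ)=143/12
iteration 7: select JKPRVW,OZ (d=143/12); attach at lengths (11/6, 119/24); label the merged cluster JKOPRVWZ
final tree: ((((J:5/2,W:5/2):5/4,(P:3/2,V:3/2):9/4):3/8,(K:1/2,R:1/2):29/8):11/6,(O:1,Z:1):119/24)
total length: 607/24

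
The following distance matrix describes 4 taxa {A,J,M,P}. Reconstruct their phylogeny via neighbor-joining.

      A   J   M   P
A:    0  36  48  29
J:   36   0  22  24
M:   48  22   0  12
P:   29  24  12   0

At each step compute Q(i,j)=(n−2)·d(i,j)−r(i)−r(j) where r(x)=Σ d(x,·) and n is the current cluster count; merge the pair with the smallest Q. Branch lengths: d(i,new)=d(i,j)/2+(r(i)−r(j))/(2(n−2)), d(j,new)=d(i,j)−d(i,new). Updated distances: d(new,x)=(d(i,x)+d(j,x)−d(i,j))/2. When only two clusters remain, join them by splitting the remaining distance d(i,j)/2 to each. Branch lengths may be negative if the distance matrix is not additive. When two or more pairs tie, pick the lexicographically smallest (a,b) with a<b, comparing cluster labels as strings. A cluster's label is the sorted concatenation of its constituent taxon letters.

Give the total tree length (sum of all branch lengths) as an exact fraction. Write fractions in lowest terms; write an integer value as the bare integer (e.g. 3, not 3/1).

step 1: merge (A,J) at d=36, Q=-123; branch lengths A→103/4, J→41/4; new cluster AJ
  updated: d(AJ,M)=17, d(AJ,P)=17/2
step 2: merge (AJ,M) at d=17, Q=-75/2; branch lengths AJ→27/4, M→41/4; new cluster AJM
  updated: d(AJM,P)=7/4
step 3: merge (AJM,P) at d=7/4; branch lengths AJM→7/8, P→7/8; new cluster AJMP
final tree: (((A:103/4,J:41/4):27/4,M:41/4):7/8,P:7/8)
total length: 219/4

219/4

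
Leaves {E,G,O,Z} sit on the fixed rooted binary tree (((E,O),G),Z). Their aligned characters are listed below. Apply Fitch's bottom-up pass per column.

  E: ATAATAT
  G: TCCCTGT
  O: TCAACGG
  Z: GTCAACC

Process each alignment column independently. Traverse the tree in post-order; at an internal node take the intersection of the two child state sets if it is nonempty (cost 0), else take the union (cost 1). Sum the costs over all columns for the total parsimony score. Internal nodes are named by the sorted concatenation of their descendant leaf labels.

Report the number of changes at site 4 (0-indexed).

2

EO@0: {A} ∪ {T} = {A,T} (union, +1)
EGO@0: {A,T} ∩ {T} = {T} (intersection, +0)
EGOZ@0: {T} ∪ {G} = {G,T} (union, +1)
EO@1: {T} ∪ {C} = {C,T} (union, +1)
EGO@1: {C,T} ∩ {C} = {C} (intersection, +0)
EGOZ@1: {C} ∪ {T} = {C,T} (union, +1)
EO@2: {A} ∩ {A} = {A} (intersection, +0)
EGO@2: {A} ∪ {C} = {A,C} (union, +1)
EGOZ@2: {A,C} ∩ {C} = {C} (intersection, +0)
EO@3: {A} ∩ {A} = {A} (intersection, +0)
EGO@3: {A} ∪ {C} = {A,C} (union, +1)
EGOZ@3: {A,C} ∩ {A} = {A} (intersection, +0)
EO@4: {T} ∪ {C} = {C,T} (union, +1)
EGO@4: {C,T} ∩ {T} = {T} (intersection, +0)
EGOZ@4: {T} ∪ {A} = {A,T} (union, +1)
EO@5: {A} ∪ {G} = {A,G} (union, +1)
EGO@5: {A,G} ∩ {G} = {G} (intersection, +0)
EGOZ@5: {G} ∪ {C} = {C,G} (union, +1)
EO@6: {T} ∪ {G} = {G,T} (union, +1)
EGO@6: {G,T} ∩ {T} = {T} (intersection, +0)
EGOZ@6: {T} ∪ {C} = {C,T} (union, +1)
per-site changes: [2, 2, 1, 1, 2, 2, 2]; total = 12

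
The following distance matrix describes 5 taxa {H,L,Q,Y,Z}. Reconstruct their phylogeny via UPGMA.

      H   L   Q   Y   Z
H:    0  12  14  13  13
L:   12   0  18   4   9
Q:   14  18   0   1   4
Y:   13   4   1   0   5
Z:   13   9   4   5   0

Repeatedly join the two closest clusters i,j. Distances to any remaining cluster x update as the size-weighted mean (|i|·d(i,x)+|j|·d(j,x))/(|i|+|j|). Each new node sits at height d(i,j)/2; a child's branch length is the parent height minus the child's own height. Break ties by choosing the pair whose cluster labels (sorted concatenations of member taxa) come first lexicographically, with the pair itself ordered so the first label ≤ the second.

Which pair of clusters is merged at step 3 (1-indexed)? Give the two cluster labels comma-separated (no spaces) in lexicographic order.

L,QYZ

iteration 1: select Q,Y (d=1); attach at lengths (1/2, 1/2); label the merged cluster QY
  updated: d(H,QY)=27/2, d(L,QY)=11, d(QY,Z)=9/2
iteration 2: select QY,Z (d=9/2); attach at lengths (7/4, 9/4); label the merged cluster QYZ
  updated: d(H,QYZ)=40/3, d(L,QYZ)=31/3
iteration 3: select L,QYZ (d=31/3); attach at lengths (31/6, 35/12); label the merged cluster LQYZ
  updated: d(H,LQYZ)=13
iteration 4: select H,LQYZ (d=13); attach at lengths (13/2, 4/3); label the merged cluster HLQYZ
final tree: (H:13/2,(L:31/6,((Q:1/2,Y:1/2):7/4,Z:9/4):35/12):4/3)
total length: 251/12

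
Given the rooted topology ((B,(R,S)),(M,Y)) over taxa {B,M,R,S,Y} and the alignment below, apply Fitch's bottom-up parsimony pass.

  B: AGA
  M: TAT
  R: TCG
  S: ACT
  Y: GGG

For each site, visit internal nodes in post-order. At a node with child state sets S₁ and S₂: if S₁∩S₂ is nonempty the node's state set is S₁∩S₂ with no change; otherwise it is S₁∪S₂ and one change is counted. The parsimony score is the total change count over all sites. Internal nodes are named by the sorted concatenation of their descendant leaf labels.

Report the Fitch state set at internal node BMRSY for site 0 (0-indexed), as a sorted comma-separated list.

A,G,T

site 0, node RS: R={T} ∪ S={A} → {A,T} (+1)
site 0, node BRS: B={A} ∩ RS={A,T} → {A} (+0)
site 0, node MY: M={T} ∪ Y={G} → {G,T} (+1)
site 0, node BMRSY: BRS={A} ∪ MY={G,T} → {A,G,T} (+1)
site 1, node RS: R={C} ∩ S={C} → {C} (+0)
site 1, node BRS: B={G} ∪ RS={C} → {C,G} (+1)
site 1, node MY: M={A} ∪ Y={G} → {A,G} (+1)
site 1, node BMRSY: BRS={C,G} ∩ MY={A,G} → {G} (+0)
site 2, node RS: R={G} ∪ S={T} → {G,T} (+1)
site 2, node BRS: B={A} ∪ RS={G,T} → {A,G,T} (+1)
site 2, node MY: M={T} ∪ Y={G} → {G,T} (+1)
site 2, node BMRSY: BRS={A,G,T} ∩ MY={G,T} → {G,T} (+0)
per-site changes: [3, 2, 3]; total = 8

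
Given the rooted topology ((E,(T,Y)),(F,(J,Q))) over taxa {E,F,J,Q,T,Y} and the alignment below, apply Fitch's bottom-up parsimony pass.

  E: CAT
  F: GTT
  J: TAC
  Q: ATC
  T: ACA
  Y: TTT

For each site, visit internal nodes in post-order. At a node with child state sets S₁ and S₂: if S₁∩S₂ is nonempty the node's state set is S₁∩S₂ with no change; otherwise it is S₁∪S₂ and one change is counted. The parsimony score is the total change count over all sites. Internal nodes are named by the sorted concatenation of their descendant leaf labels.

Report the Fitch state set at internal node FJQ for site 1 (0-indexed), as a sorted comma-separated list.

T

[col 0] TY: children T:{A}, Y:{T} ∪→ {A,T}; cost 1
[col 0] ETY: children E:{C}, TY:{A,T} ∪→ {A,C,T}; cost 1
[col 0] JQ: children J:{T}, Q:{A} ∪→ {A,T}; cost 1
[col 0] FJQ: children F:{G}, JQ:{A,T} ∪→ {A,G,T}; cost 1
[col 0] EFJQTY: children ETY:{A,C,T}, FJQ:{A,G,T} ∩→ {A,T}; cost 0
[col 1] TY: children T:{C}, Y:{T} ∪→ {C,T}; cost 1
[col 1] ETY: children E:{A}, TY:{C,T} ∪→ {A,C,T}; cost 1
[col 1] JQ: children J:{A}, Q:{T} ∪→ {A,T}; cost 1
[col 1] FJQ: children F:{T}, JQ:{A,T} ∩→ {T}; cost 0
[col 1] EFJQTY: children ETY:{A,C,T}, FJQ:{T} ∩→ {T}; cost 0
[col 2] TY: children T:{A}, Y:{T} ∪→ {A,T}; cost 1
[col 2] ETY: children E:{T}, TY:{A,T} ∩→ {T}; cost 0
[col 2] JQ: children J:{C}, Q:{C} ∩→ {C}; cost 0
[col 2] FJQ: children F:{T}, JQ:{C} ∪→ {C,T}; cost 1
[col 2] EFJQTY: children ETY:{T}, FJQ:{C,T} ∩→ {T}; cost 0
per-site changes: [4, 3, 2]; total = 9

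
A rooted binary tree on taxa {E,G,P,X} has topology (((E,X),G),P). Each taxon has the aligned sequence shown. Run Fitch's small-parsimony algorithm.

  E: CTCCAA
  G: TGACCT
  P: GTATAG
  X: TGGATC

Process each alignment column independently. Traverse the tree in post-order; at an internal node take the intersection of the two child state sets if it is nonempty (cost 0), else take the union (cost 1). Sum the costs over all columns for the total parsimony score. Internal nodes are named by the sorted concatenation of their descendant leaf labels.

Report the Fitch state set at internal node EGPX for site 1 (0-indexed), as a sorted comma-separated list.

G,T

[col 0] EX: children E:{C}, X:{T} ∪→ {C,T}; cost 1
[col 0] EGX: children EX:{C,T}, G:{T} ∩→ {T}; cost 0
[col 0] EGPX: children EGX:{T}, P:{G} ∪→ {G,T}; cost 1
[col 1] EX: children E:{T}, X:{G} ∪→ {G,T}; cost 1
[col 1] EGX: children EX:{G,T}, G:{G} ∩→ {G}; cost 0
[col 1] EGPX: children EGX:{G}, P:{T} ∪→ {G,T}; cost 1
[col 2] EX: children E:{C}, X:{G} ∪→ {C,G}; cost 1
[col 2] EGX: children EX:{C,G}, G:{A} ∪→ {A,C,G}; cost 1
[col 2] EGPX: children EGX:{A,C,G}, P:{A} ∩→ {A}; cost 0
[col 3] EX: children E:{C}, X:{A} ∪→ {A,C}; cost 1
[col 3] EGX: children EX:{A,C}, G:{C} ∩→ {C}; cost 0
[col 3] EGPX: children EGX:{C}, P:{T} ∪→ {C,T}; cost 1
[col 4] EX: children E:{A}, X:{T} ∪→ {A,T}; cost 1
[col 4] EGX: children EX:{A,T}, G:{C} ∪→ {A,C,T}; cost 1
[col 4] EGPX: children EGX:{A,C,T}, P:{A} ∩→ {A}; cost 0
[col 5] EX: children E:{A}, X:{C} ∪→ {A,C}; cost 1
[col 5] EGX: children EX:{A,C}, G:{T} ∪→ {A,C,T}; cost 1
[col 5] EGPX: children EGX:{A,C,T}, P:{G} ∪→ {A,C,G,T}; cost 1
per-site changes: [2, 2, 2, 2, 2, 3]; total = 13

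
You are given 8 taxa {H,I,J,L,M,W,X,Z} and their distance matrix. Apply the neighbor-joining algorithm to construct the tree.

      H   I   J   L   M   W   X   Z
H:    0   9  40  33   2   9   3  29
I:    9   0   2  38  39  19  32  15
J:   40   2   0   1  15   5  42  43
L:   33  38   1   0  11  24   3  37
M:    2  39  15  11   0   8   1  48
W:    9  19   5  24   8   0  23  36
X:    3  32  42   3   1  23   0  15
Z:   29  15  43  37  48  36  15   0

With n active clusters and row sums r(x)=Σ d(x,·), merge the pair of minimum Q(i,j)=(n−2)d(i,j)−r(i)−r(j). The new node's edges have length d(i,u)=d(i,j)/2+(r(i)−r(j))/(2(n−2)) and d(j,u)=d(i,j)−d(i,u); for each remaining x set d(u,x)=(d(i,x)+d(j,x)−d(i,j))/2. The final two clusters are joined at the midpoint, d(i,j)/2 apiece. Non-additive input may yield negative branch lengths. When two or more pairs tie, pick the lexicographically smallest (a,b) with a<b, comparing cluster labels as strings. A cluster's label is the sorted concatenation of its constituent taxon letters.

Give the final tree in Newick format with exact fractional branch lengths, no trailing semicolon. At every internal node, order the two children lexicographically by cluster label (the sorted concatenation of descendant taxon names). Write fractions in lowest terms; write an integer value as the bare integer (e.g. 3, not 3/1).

(((((H:49/32,M:15/32):63/16,((I:3/2,J:1/2):87/10,W:23/10):99/16):21/4,L:129/16):71/16,X:-47/8):167/16,Z:167/16)

step 1: merge (I,J) at d=2, Q=-290; branch lengths I→3/2, J→1/2; new cluster IJ
  updated: d(H,IJ)=47/2, d(IJ,L)=37/2, d(IJ,M)=26, d(IJ,W)=11, d(IJ,X)=36, d(IJ,Z)=28
step 2: merge (IJ,W) at d=11, Q=-199; branch lengths IJ→87/10, W→23/10; new cluster IJW
  updated: d(H,IJW)=43/4, d(IJW,L)=63/4, d(IJW,M)=23/2, d(IJW,X)=24, d(IJW,Z)=53/2
step 3: merge (H,M) at d=2, Q=-573/4; branch lengths H→49/32, M→15/32; new cluster HM
  updated: d(HM,IJW)=81/8, d(HM,L)=21, d(HM,X)=1, d(HM,Z)=75/2
step 4: merge (HM,IJW) at d=81/8, Q=-925/8; branch lengths HM→63/16, IJW→99/16; new cluster HIJMW
  updated: d(HIJMW,L)=213/16, d(HIJMW,X)=119/16, d(HIJMW,Z)=431/16
step 5: merge (HIJMW,L) at d=213/16, Q=-595/8; branch lengths HIJMW→21/4, L→129/16; new cluster HIJLMW
  updated: d(HIJLMW,X)=-23/16, d(HIJLMW,Z)=405/16
step 6: merge (HIJLMW,X) at d=-23/16, Q=-311/8; branch lengths HIJLMW→71/16, X→-47/8; new cluster HIJLMWX
  updated: d(HIJLMWX,Z)=167/8
step 7: merge (HIJLMWX,Z) at d=167/8; branch lengths HIJLMWX→167/16, Z→167/16; new cluster HIJLMWXZ
final tree: (((((H:49/32,M:15/32):63/16,((I:3/2,J:1/2):87/10,W:23/10):99/16):21/4,L:129/16):71/16,X:-47/8):167/16,Z:167/16)
total length: 463/8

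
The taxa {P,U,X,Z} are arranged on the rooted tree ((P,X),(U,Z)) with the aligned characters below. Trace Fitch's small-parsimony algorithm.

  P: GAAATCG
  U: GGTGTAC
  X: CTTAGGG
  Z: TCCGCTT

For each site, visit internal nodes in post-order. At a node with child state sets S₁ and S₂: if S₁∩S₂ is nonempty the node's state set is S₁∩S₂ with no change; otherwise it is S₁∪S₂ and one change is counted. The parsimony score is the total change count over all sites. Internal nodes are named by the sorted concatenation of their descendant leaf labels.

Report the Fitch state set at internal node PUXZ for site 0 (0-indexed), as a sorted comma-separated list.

G

[col 0] PX: children P:{G}, X:{C} ∪→ {C,G}; cost 1
[col 0] UZ: children U:{G}, Z:{T} ∪→ {G,T}; cost 1
[col 0] PUXZ: children PX:{C,G}, UZ:{G,T} ∩→ {G}; cost 0
[col 1] PX: children P:{A}, X:{T} ∪→ {A,T}; cost 1
[col 1] UZ: children U:{G}, Z:{C} ∪→ {C,G}; cost 1
[col 1] PUXZ: children PX:{A,T}, UZ:{C,G} ∪→ {A,C,G,T}; cost 1
[col 2] PX: children P:{A}, X:{T} ∪→ {A,T}; cost 1
[col 2] UZ: children U:{T}, Z:{C} ∪→ {C,T}; cost 1
[col 2] PUXZ: children PX:{A,T}, UZ:{C,T} ∩→ {T}; cost 0
[col 3] PX: children P:{A}, X:{A} ∩→ {A}; cost 0
[col 3] UZ: children U:{G}, Z:{G} ∩→ {G}; cost 0
[col 3] PUXZ: children PX:{A}, UZ:{G} ∪→ {A,G}; cost 1
[col 4] PX: children P:{T}, X:{G} ∪→ {G,T}; cost 1
[col 4] UZ: children U:{T}, Z:{C} ∪→ {C,T}; cost 1
[col 4] PUXZ: children PX:{G,T}, UZ:{C,T} ∩→ {T}; cost 0
[col 5] PX: children P:{C}, X:{G} ∪→ {C,G}; cost 1
[col 5] UZ: children U:{A}, Z:{T} ∪→ {A,T}; cost 1
[col 5] PUXZ: children PX:{C,G}, UZ:{A,T} ∪→ {A,C,G,T}; cost 1
[col 6] PX: children P:{G}, X:{G} ∩→ {G}; cost 0
[col 6] UZ: children U:{C}, Z:{T} ∪→ {C,T}; cost 1
[col 6] PUXZ: children PX:{G}, UZ:{C,T} ∪→ {C,G,T}; cost 1
per-site changes: [2, 3, 2, 1, 2, 3, 2]; total = 15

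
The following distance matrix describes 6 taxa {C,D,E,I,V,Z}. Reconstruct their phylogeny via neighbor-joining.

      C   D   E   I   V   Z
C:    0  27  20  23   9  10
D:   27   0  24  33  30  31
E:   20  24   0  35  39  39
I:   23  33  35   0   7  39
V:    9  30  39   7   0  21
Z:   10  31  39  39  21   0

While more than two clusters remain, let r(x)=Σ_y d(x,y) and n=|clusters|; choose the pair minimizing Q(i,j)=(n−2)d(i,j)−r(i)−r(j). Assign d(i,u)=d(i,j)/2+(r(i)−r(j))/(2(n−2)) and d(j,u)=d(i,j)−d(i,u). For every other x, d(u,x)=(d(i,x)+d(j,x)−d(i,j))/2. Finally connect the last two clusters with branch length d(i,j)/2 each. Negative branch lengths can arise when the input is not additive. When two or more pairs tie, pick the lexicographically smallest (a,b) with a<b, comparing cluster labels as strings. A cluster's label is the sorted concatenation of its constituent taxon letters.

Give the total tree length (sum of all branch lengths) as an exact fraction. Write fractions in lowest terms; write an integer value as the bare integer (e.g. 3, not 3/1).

iteration 1: select I,V (d=7, Q=-215); attach at lengths (59/8, -3/8); label the merged cluster IV
  updated: d(C,IV)=25/2, d(D,IV)=28, d(E,IV)=67/2, d(IV,Z)=53/2
iteration 2: select D,E (d=24, Q=-309/2); attach at lengths (131/12, 157/12); label the merged cluster DE
  updated: d(C,DE)=23/2, d(DE,IV)=75/4, d(DE,Z)=23
iteration 3: select C,Z (d=10, Q=-147/2); attach at lengths (-11/8, 91/8); label the merged cluster CZ
  updated: d(CZ,DE)=49/4, d(CZ,IV)=29/2
iteration 4: select CZ,DE (d=49/4, Q=-91/2); attach at lengths (4, 33/4); label the merged cluster CDEZ
  updated: d(CDEZ,IV)=21/2
iteration 5: select CDEZ,IV (d=21/2); attach at lengths (21/4, 21/4); label the merged cluster CDEIVZ
final tree: (((C:-11/8,Z:91/8):4,(D:131/12,E:157/12):33/4):21/4,(I:59/8,V:-3/8):21/4)
total length: 255/4

255/4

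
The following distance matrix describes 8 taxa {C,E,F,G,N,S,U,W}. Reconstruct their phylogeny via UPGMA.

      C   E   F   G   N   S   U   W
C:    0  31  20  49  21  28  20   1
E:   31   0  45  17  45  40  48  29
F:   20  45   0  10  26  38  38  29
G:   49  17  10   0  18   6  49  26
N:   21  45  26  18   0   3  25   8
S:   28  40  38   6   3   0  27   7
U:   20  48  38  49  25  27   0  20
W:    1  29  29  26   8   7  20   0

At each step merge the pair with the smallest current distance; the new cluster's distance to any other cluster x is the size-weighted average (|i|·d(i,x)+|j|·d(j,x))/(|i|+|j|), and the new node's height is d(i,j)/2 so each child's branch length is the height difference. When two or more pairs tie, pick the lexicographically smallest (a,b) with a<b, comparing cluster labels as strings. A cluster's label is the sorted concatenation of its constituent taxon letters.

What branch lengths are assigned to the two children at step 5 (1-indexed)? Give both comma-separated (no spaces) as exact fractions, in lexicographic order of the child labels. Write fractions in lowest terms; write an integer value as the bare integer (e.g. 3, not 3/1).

step 1: merge (C,W) at d=1; branch lengths C→1/2, W→1/2; new cluster CW
  updated: d(CW,E)=30, d(CW,F)=49/2, d(CW,G)=75/2, d(CW,N)=29/2, d(CW,S)=35/2, d(CW,U)=20
step 2: merge (N,S) at d=3; branch lengths N→3/2, S→3/2; new cluster NS
  updated: d(CW,NS)=16, d(E,NS)=85/2, d(F,NS)=32, d(G,NS)=12, d(NS,U)=26
step 3: merge (F,G) at d=10; branch lengths F→5, G→5; new cluster FG
  updated: d(CW,FG)=31, d(E,FG)=31, d(FG,NS)=22, d(FG,U)=87/2
step 4: merge (CW,NS) at d=16; branch lengths CW→15/2, NS→13/2; new cluster CNSW
  updated: d(CNSW,E)=145/4, d(CNSW,FG)=53/2, d(CNSW,U)=23
step 5: merge (CNSW,U) at d=23; branch lengths CNSW→7/2, U→23/2; new cluster CNSUW
  updated: d(CNSUW,E)=193/5, d(CNSUW,FG)=299/10
step 6: merge (CNSUW,FG) at d=299/10; branch lengths CNSUW→69/20, FG→199/20; new cluster CFGNSUW
  updated: d(CFGNSUW,E)=255/7
step 7: merge (CFGNSUW,E) at d=255/7; branch lengths CFGNSUW→457/140, E→255/14; new cluster CEFGNSUW
final tree: (((((C:1/2,W:1/2):15/2,(N:3/2,S:3/2):13/2):7/2,U:23/2):69/20,(F:5,G:5):199/20):457/140,E:255/14)
total length: 10903/140

7/2,23/2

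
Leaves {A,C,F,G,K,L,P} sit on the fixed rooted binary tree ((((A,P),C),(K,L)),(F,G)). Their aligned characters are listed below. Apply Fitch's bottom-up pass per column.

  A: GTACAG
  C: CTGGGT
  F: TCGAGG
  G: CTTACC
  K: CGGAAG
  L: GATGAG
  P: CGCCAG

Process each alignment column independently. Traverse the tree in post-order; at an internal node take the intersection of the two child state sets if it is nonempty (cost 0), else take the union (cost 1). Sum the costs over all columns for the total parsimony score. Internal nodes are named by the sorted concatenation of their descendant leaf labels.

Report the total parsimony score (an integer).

site 0, node AP: A={G} ∪ P={C} → {C,G} (+1)
site 0, node ACP: AP={C,G} ∩ C={C} → {C} (+0)
site 0, node KL: K={C} ∪ L={G} → {C,G} (+1)
site 0, node ACKLP: ACP={C} ∩ KL={C,G} → {C} (+0)
site 0, node FG: F={T} ∪ G={C} → {C,T} (+1)
site 0, node ACFGKLP: ACKLP={C} ∩ FG={C,T} → {C} (+0)
site 1, node AP: A={T} ∪ P={G} → {G,T} (+1)
site 1, node ACP: AP={G,T} ∩ C={T} → {T} (+0)
site 1, node KL: K={G} ∪ L={A} → {A,G} (+1)
site 1, node ACKLP: ACP={T} ∪ KL={A,G} → {A,G,T} (+1)
site 1, node FG: F={C} ∪ G={T} → {C,T} (+1)
site 1, node ACFGKLP: ACKLP={A,G,T} ∩ FG={C,T} → {T} (+0)
site 2, node AP: A={A} ∪ P={C} → {A,C} (+1)
site 2, node ACP: AP={A,C} ∪ C={G} → {A,C,G} (+1)
site 2, node KL: K={G} ∪ L={T} → {G,T} (+1)
site 2, node ACKLP: ACP={A,C,G} ∩ KL={G,T} → {G} (+0)
site 2, node FG: F={G} ∪ G={T} → {G,T} (+1)
site 2, node ACFGKLP: ACKLP={G} ∩ FG={G,T} → {G} (+0)
site 3, node AP: A={C} ∩ P={C} → {C} (+0)
site 3, node ACP: AP={C} ∪ C={G} → {C,G} (+1)
site 3, node KL: K={A} ∪ L={G} → {A,G} (+1)
site 3, node ACKLP: ACP={C,G} ∩ KL={A,G} → {G} (+0)
site 3, node FG: F={A} ∩ G={A} → {A} (+0)
site 3, node ACFGKLP: ACKLP={G} ∪ FG={A} → {A,G} (+1)
site 4, node AP: A={A} ∩ P={A} → {A} (+0)
site 4, node ACP: AP={A} ∪ C={G} → {A,G} (+1)
site 4, node KL: K={A} ∩ L={A} → {A} (+0)
site 4, node ACKLP: ACP={A,G} ∩ KL={A} → {A} (+0)
site 4, node FG: F={G} ∪ G={C} → {C,G} (+1)
site 4, node ACFGKLP: ACKLP={A} ∪ FG={C,G} → {A,C,G} (+1)
site 5, node AP: A={G} ∩ P={G} → {G} (+0)
site 5, node ACP: AP={G} ∪ C={T} → {G,T} (+1)
site 5, node KL: K={G} ∩ L={G} → {G} (+0)
site 5, node ACKLP: ACP={G,T} ∩ KL={G} → {G} (+0)
site 5, node FG: F={G} ∪ G={C} → {C,G} (+1)
site 5, node ACFGKLP: ACKLP={G} ∩ FG={C,G} → {G} (+0)
per-site changes: [3, 4, 4, 3, 3, 2]; total = 19

19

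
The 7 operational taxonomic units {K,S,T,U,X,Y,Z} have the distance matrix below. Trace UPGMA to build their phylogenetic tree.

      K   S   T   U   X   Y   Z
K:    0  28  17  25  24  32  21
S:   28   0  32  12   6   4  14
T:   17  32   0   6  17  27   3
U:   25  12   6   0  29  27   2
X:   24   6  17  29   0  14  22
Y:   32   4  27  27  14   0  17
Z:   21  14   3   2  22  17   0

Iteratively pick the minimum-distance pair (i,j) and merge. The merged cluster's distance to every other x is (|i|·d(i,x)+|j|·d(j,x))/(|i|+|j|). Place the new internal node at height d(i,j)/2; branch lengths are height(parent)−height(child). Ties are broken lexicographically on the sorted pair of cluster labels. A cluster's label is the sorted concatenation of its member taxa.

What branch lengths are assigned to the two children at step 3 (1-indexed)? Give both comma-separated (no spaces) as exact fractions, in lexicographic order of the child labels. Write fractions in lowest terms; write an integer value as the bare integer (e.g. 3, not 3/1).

9/4,5/4

1. join U+Z (d=2) ⇒ UZ; edges |U|=1, |Z|=1
  updated: d(K,UZ)=23, d(S,UZ)=13, d(T,UZ)=9/2, d(UZ,X)=51/2, d(UZ,Y)=22
2. join S+Y (d=4) ⇒ SY; edges |S|=2, |Y|=2
  updated: d(K,SY)=30, d(SY,T)=59/2, d(SY,UZ)=35/2, d(SY,X)=10
3. join T+UZ (d=9/2) ⇒ TUZ; edges |T|=9/4, |UZ|=5/4
  updated: d(K,TUZ)=21, d(SY,TUZ)=43/2, d(TUZ,X)=68/3
4. join SY+X (d=10) ⇒ SXY; edges |SY|=3, |X|=5
  updated: d(K,SXY)=28, d(SXY,TUZ)=197/9
5. join K+TUZ (d=21) ⇒ KTUZ; edges |K|=21/2, |TUZ|=33/4
  updated: d(KTUZ,SXY)=281/12
6. join KTUZ+SXY (d=281/12) ⇒ KSTUXYZ; edges |KTUZ|=29/24, |SXY|=161/24
final tree: ((K:21/2,(T:9/4,(U:1,Z:1):5/4):33/4):29/24,((S:2,Y:2):3,X:5):161/24)
total length: 265/6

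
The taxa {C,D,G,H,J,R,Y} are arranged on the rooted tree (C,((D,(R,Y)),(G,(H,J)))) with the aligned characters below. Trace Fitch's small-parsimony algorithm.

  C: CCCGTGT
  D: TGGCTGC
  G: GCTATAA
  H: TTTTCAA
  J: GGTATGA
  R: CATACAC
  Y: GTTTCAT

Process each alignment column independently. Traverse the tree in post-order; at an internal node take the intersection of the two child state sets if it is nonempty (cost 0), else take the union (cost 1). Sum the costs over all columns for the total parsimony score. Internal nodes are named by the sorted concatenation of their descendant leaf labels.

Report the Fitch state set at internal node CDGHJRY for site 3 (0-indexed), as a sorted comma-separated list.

RY@0: {C} ∪ {G} = {C,G} (union, +1)
DRY@0: {T} ∪ {C,G} = {C,G,T} (union, +1)
HJ@0: {T} ∪ {G} = {G,T} (union, +1)
GHJ@0: {G} ∩ {G,T} = {G} (intersection, +0)
DGHJRY@0: {C,G,T} ∩ {G} = {G} (intersection, +0)
CDGHJRY@0: {C} ∪ {G} = {C,G} (union, +1)
RY@1: {A} ∪ {T} = {A,T} (union, +1)
DRY@1: {G} ∪ {A,T} = {A,G,T} (union, +1)
HJ@1: {T} ∪ {G} = {G,T} (union, +1)
GHJ@1: {C} ∪ {G,T} = {C,G,T} (union, +1)
DGHJRY@1: {A,G,T} ∩ {C,G,T} = {G,T} (intersection, +0)
CDGHJRY@1: {C} ∪ {G,T} = {C,G,T} (union, +1)
RY@2: {T} ∩ {T} = {T} (intersection, +0)
DRY@2: {G} ∪ {T} = {G,T} (union, +1)
HJ@2: {T} ∩ {T} = {T} (intersection, +0)
GHJ@2: {T} ∩ {T} = {T} (intersection, +0)
DGHJRY@2: {G,T} ∩ {T} = {T} (intersection, +0)
CDGHJRY@2: {C} ∪ {T} = {C,T} (union, +1)
RY@3: {A} ∪ {T} = {A,T} (union, +1)
DRY@3: {C} ∪ {A,T} = {A,C,T} (union, +1)
HJ@3: {T} ∪ {A} = {A,T} (union, +1)
GHJ@3: {A} ∩ {A,T} = {A} (intersection, +0)
DGHJRY@3: {A,C,T} ∩ {A} = {A} (intersection, +0)
CDGHJRY@3: {G} ∪ {A} = {A,G} (union, +1)
RY@4: {C} ∩ {C} = {C} (intersection, +0)
DRY@4: {T} ∪ {C} = {C,T} (union, +1)
HJ@4: {C} ∪ {T} = {C,T} (union, +1)
GHJ@4: {T} ∩ {C,T} = {T} (intersection, +0)
DGHJRY@4: {C,T} ∩ {T} = {T} (intersection, +0)
CDGHJRY@4: {T} ∩ {T} = {T} (intersection, +0)
RY@5: {A} ∩ {A} = {A} (intersection, +0)
DRY@5: {G} ∪ {A} = {A,G} (union, +1)
HJ@5: {A} ∪ {G} = {A,G} (union, +1)
GHJ@5: {A} ∩ {A,G} = {A} (intersection, +0)
DGHJRY@5: {A,G} ∩ {A} = {A} (intersection, +0)
CDGHJRY@5: {G} ∪ {A} = {A,G} (union, +1)
RY@6: {C} ∪ {T} = {C,T} (union, +1)
DRY@6: {C} ∩ {C,T} = {C} (intersection, +0)
HJ@6: {A} ∩ {A} = {A} (intersection, +0)
GHJ@6: {A} ∩ {A} = {A} (intersection, +0)
DGHJRY@6: {C} ∪ {A} = {A,C} (union, +1)
CDGHJRY@6: {T} ∪ {A,C} = {A,C,T} (union, +1)
per-site changes: [4, 5, 2, 4, 2, 3, 3]; total = 23

A,G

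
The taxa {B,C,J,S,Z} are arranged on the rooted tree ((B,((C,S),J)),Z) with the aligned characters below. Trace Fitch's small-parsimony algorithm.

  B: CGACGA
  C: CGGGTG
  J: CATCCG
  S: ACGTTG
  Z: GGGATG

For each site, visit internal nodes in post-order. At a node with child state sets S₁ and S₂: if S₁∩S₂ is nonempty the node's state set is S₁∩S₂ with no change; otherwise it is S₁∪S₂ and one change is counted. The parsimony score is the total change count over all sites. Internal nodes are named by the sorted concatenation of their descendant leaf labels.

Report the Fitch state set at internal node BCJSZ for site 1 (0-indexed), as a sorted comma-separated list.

[col 0] CS: children C:{C}, S:{A} ∪→ {A,C}; cost 1
[col 0] CJS: children CS:{A,C}, J:{C} ∩→ {C}; cost 0
[col 0] BCJS: children B:{C}, CJS:{C} ∩→ {C}; cost 0
[col 0] BCJSZ: children BCJS:{C}, Z:{G} ∪→ {C,G}; cost 1
[col 1] CS: children C:{G}, S:{C} ∪→ {C,G}; cost 1
[col 1] CJS: children CS:{C,G}, J:{A} ∪→ {A,C,G}; cost 1
[col 1] BCJS: children B:{G}, CJS:{A,C,G} ∩→ {G}; cost 0
[col 1] BCJSZ: children BCJS:{G}, Z:{G} ∩→ {G}; cost 0
[col 2] CS: children C:{G}, S:{G} ∩→ {G}; cost 0
[col 2] CJS: children CS:{G}, J:{T} ∪→ {G,T}; cost 1
[col 2] BCJS: children B:{A}, CJS:{G,T} ∪→ {A,G,T}; cost 1
[col 2] BCJSZ: children BCJS:{A,G,T}, Z:{G} ∩→ {G}; cost 0
[col 3] CS: children C:{G}, S:{T} ∪→ {G,T}; cost 1
[col 3] CJS: children CS:{G,T}, J:{C} ∪→ {C,G,T}; cost 1
[col 3] BCJS: children B:{C}, CJS:{C,G,T} ∩→ {C}; cost 0
[col 3] BCJSZ: children BCJS:{C}, Z:{A} ∪→ {A,C}; cost 1
[col 4] CS: children C:{T}, S:{T} ∩→ {T}; cost 0
[col 4] CJS: children CS:{T}, J:{C} ∪→ {C,T}; cost 1
[col 4] BCJS: children B:{G}, CJS:{C,T} ∪→ {C,G,T}; cost 1
[col 4] BCJSZ: children BCJS:{C,G,T}, Z:{T} ∩→ {T}; cost 0
[col 5] CS: children C:{G}, S:{G} ∩→ {G}; cost 0
[col 5] CJS: children CS:{G}, J:{G} ∩→ {G}; cost 0
[col 5] BCJS: children B:{A}, CJS:{G} ∪→ {A,G}; cost 1
[col 5] BCJSZ: children BCJS:{A,G}, Z:{G} ∩→ {G}; cost 0
per-site changes: [2, 2, 2, 3, 2, 1]; total = 12

G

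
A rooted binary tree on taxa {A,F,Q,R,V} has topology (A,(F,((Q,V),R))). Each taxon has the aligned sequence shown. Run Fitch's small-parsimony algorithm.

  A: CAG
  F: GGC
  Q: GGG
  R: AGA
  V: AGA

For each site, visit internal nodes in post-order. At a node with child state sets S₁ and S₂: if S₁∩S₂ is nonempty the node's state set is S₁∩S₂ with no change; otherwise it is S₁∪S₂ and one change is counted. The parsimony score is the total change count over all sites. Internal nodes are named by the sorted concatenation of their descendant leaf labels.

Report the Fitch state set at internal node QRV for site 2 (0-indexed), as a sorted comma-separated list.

site 0, node QV: Q={G} ∪ V={A} → {A,G} (+1)
site 0, node QRV: QV={A,G} ∩ R={A} → {A} (+0)
site 0, node FQRV: F={G} ∪ QRV={A} → {A,G} (+1)
site 0, node AFQRV: A={C} ∪ FQRV={A,G} → {A,C,G} (+1)
site 1, node QV: Q={G} ∩ V={G} → {G} (+0)
site 1, node QRV: QV={G} ∩ R={G} → {G} (+0)
site 1, node FQRV: F={G} ∩ QRV={G} → {G} (+0)
site 1, node AFQRV: A={A} ∪ FQRV={G} → {A,G} (+1)
site 2, node QV: Q={G} ∪ V={A} → {A,G} (+1)
site 2, node QRV: QV={A,G} ∩ R={A} → {A} (+0)
site 2, node FQRV: F={C} ∪ QRV={A} → {A,C} (+1)
site 2, node AFQRV: A={G} ∪ FQRV={A,C} → {A,C,G} (+1)
per-site changes: [3, 1, 3]; total = 7

A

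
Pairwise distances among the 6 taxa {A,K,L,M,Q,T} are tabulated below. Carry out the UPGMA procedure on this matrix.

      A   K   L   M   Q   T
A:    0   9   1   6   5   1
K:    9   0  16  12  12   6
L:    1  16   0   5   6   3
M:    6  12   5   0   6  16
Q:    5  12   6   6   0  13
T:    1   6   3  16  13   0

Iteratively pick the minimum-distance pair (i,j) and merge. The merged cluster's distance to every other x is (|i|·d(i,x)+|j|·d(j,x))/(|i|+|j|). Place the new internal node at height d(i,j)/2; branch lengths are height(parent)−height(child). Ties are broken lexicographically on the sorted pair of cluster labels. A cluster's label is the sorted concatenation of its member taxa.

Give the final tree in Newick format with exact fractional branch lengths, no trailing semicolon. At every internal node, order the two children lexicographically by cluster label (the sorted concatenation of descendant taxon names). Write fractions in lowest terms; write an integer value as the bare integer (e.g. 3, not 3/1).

1. join A+L (d=1) ⇒ AL; edges |A|=1/2, |L|=1/2
  updated: d(AL,K)=25/2, d(AL,M)=11/2, d(AL,Q)=11/2, d(AL,T)=2
2. join AL+T (d=2) ⇒ ALT; edges |AL|=1/2, |T|=1
  updated: d(ALT,K)=31/3, d(ALT,M)=9, d(ALT,Q)=8
3. join M+Q (d=6) ⇒ MQ; edges |M|=3, |Q|=3
  updated: d(ALT,MQ)=17/2, d(K,MQ)=12
4. join ALT+MQ (d=17/2) ⇒ ALMQT; edges |ALT|=13/4, |MQ|=5/4
  updated: d(ALMQT,K)=11
5. join ALMQT+K (d=11) ⇒ AKLMQT; edges |ALMQT|=5/4, |K|=11/2
final tree: ((((A:1/2,L:1/2):1/2,T:1):13/4,(M:3,Q:3):5/4):5/4,K:11/2)
total length: 79/4

((((A:1/2,L:1/2):1/2,T:1):13/4,(M:3,Q:3):5/4):5/4,K:11/2)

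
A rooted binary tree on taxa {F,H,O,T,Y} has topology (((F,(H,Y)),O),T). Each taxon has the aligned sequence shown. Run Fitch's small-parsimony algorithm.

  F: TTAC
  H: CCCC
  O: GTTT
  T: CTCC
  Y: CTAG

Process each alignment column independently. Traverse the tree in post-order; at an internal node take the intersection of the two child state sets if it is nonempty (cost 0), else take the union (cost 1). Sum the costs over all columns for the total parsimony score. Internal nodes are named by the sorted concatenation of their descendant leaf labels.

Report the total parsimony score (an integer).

site 0, node HY: H={C} ∩ Y={C} → {C} (+0)
site 0, node FHY: F={T} ∪ HY={C} → {C,T} (+1)
site 0, node FHOY: FHY={C,T} ∪ O={G} → {C,G,T} (+1)
site 0, node FHOTY: FHOY={C,G,T} ∩ T={C} → {C} (+0)
site 1, node HY: H={C} ∪ Y={T} → {C,T} (+1)
site 1, node FHY: F={T} ∩ HY={C,T} → {T} (+0)
site 1, node FHOY: FHY={T} ∩ O={T} → {T} (+0)
site 1, node FHOTY: FHOY={T} ∩ T={T} → {T} (+0)
site 2, node HY: H={C} ∪ Y={A} → {A,C} (+1)
site 2, node FHY: F={A} ∩ HY={A,C} → {A} (+0)
site 2, node FHOY: FHY={A} ∪ O={T} → {A,T} (+1)
site 2, node FHOTY: FHOY={A,T} ∪ T={C} → {A,C,T} (+1)
site 3, node HY: H={C} ∪ Y={G} → {C,G} (+1)
site 3, node FHY: F={C} ∩ HY={C,G} → {C} (+0)
site 3, node FHOY: FHY={C} ∪ O={T} → {C,T} (+1)
site 3, node FHOTY: FHOY={C,T} ∩ T={C} → {C} (+0)
per-site changes: [2, 1, 3, 2]; total = 8

8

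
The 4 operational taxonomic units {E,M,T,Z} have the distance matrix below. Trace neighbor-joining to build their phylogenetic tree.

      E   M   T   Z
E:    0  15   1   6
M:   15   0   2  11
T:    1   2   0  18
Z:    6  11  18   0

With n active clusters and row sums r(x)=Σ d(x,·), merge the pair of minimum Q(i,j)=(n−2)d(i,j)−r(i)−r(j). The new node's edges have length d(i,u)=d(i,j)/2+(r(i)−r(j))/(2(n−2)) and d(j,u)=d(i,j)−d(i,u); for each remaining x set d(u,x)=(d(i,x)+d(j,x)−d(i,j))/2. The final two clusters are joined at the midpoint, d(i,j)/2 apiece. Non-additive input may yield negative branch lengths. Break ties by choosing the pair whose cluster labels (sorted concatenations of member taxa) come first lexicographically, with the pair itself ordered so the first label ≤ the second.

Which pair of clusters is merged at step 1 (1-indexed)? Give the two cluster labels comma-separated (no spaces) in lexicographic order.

iteration 1: select E,Z (d=6, Q=-45); attach at lengths (-1/4, 25/4); label the merged cluster EZ
  updated: d(EZ,M)=10, d(EZ,T)=13/2
iteration 2: select EZ,M (d=10, Q=-37/2); attach at lengths (29/4, 11/4); label the merged cluster EMZ
  updated: d(EMZ,T)=-3/4
iteration 3: select EMZ,T (d=-3/4); attach at lengths (-3/8, -3/8); label the merged cluster EMTZ
final tree: (((E:-1/4,Z:25/4):29/4,M:11/4):-3/8,T:-3/8)
total length: 61/4

E,Z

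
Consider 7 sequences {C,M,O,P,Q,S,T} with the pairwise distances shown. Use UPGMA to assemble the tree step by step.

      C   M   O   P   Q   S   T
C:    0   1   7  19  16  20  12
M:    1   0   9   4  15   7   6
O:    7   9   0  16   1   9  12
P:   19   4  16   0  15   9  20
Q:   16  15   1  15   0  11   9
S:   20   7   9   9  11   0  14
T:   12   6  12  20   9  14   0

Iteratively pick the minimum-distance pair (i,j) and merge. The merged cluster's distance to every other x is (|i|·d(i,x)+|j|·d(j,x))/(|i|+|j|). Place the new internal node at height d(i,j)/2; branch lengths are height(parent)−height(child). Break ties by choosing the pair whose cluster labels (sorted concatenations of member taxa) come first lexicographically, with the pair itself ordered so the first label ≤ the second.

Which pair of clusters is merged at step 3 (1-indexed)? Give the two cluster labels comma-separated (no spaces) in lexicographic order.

CM,T

iteration 1: select C,M (d=1); attach at lengths (1/2, 1/2); label the merged cluster CM
  updated: d(CM,O)=8, d(CM,P)=23/2, d(CM,Q)=31/2, d(CM,S)=27/2, d(CM,T)=9
iteration 2: select O,Q (d=1); attach at lengths (1/2, 1/2); label the merged cluster OQ
  updated: d(CM,OQ)=47/4, d(OQ,P)=31/2, d(OQ,S)=10, d(OQ,T)=21/2
iteration 3: select CM,T (d=9); attach at lengths (4, 9/2); label the merged cluster CMT
  updated: d(CMT,OQ)=34/3, d(CMT,P)=43/3, d(CMT,S)=41/3
iteration 4: select P,S (d=9); attach at lengths (9/2, 9/2); label the merged cluster PS
  updated: d(CMT,PS)=14, d(OQ,PS)=51/4
iteration 5: select CMT,OQ (d=34/3); attach at lengths (7/6, 31/6); label the merged cluster CMOQT
  updated: d(CMOQT,PS)=27/2
iteration 6: select CMOQT,PS (d=27/2); attach at lengths (13/12, 9/4); label the merged cluster CMOPQST
final tree: ((((C:1/2,M:1/2):4,T:9/2):7/6,(O:1/2,Q:1/2):31/6):13/12,(P:9/2,S:9/2):9/4)
total length: 175/6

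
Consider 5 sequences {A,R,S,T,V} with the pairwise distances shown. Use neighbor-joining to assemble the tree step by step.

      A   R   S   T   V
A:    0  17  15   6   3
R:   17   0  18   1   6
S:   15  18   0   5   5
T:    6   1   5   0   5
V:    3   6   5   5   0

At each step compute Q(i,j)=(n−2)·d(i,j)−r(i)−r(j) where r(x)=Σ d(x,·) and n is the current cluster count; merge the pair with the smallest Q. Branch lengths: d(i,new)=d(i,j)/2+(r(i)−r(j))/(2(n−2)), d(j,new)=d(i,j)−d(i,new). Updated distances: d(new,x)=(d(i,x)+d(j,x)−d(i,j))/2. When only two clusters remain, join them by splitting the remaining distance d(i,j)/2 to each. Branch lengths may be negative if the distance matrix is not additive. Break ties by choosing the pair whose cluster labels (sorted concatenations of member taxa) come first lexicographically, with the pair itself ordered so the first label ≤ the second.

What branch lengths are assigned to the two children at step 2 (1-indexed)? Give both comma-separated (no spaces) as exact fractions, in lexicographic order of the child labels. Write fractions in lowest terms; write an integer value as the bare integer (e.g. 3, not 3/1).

11/2,-5/2

iteration 1: select R,T (d=1, Q=-56); attach at lengths (14/3, -11/3); label the merged cluster RT
  updated: d(A,RT)=11, d(RT,S)=11, d(RT,V)=5
iteration 2: select A,V (d=3, Q=-36); attach at lengths (11/2, -5/2); label the merged cluster AV
  updated: d(AV,RT)=13/2, d(AV,S)=17/2
iteration 3: select AV,RT (d=13/2, Q=-26); attach at lengths (2, 9/2); label the merged cluster ARTV
  updated: d(ARTV,S)=13/2
iteration 4: select ARTV,S (d=13/2); attach at lengths (13/4, 13/4); label the merged cluster ARSTV
final tree: (((A:11/2,V:-5/2):2,(R:14/3,T:-11/3):9/2):13/4,S:13/4)
total length: 17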